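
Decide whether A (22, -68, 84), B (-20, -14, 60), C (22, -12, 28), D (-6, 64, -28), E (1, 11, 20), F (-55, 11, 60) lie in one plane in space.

Yes

The plane through A, B, C has normal n = AB × AC = (-1680, -2352, -2352) and equation n·P = -74592.
Checking the remaining points: n·D = -74592, n·E = -74592, n·F = -74592.
All equal -74592, so all 6 points lie in one plane.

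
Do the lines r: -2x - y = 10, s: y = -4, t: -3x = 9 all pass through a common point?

Yes

Intersecting r and s: solving the 2×2 system gives (x, y) = (-3, -4).
Substitute into t: (-3)(-3) + (0)(-4) = 9.
This equals 9, so (-3, -4) lies on all three lines and they are concurrent.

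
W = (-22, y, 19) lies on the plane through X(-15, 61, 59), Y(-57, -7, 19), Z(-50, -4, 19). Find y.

8

The plane through X, Y, Z has equation 120x − 280y + 350z = 1770.
Substituting W: (-280)y + (4010) = 1770, so y = 8.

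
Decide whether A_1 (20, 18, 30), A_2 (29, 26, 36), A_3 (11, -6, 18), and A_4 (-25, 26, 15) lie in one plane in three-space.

No

A normal to the plane through A_1, A_2, A_3 is n = A_1A_2 × A_1A_3 = (48, 54, -144).
The plane has equation n·P = -2388. For A_4: n·A_4 = -1956.
-1956 ≠ -2388, so A_4 is off the plane.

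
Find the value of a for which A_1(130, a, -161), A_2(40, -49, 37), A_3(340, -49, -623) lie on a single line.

-49

Collinearity requires A_1A_2 × A_1A_3 = 0; each component is linear in a.
The x-component gives (660)a + (32340) = 0, so a = -49.
The remaining components then also vanish.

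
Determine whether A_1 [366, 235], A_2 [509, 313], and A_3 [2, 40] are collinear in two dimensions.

A_1A_2 = (143, 78), A_1A_3 = (-364, -195).
det[A_1A_2; A_1A_3] = (143)(-195) − (78)(-364) = 507.
The determinant is nonzero, so they are not collinear.

No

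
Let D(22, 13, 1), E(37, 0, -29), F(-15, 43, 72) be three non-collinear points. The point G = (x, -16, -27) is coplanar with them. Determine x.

The plane through D, E, F has equation −23x + 45y − 31z = 48.
Substituting G: (-23)x + (117) = 48, so x = 3.

3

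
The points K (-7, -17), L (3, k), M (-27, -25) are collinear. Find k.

-13

The three points are collinear iff det[KL; KM] = 0.
This determinant is linear in k: (20)k + (260) = 0, so k = -13.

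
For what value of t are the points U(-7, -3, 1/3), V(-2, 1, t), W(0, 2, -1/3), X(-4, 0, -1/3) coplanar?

-1/3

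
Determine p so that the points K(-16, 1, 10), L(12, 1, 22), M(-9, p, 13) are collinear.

1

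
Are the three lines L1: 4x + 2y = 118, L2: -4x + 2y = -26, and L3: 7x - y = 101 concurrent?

Intersecting L1 and L2: solving the 2×2 system gives (x, y) = (18, 23).
Substitute into L3: (7)(18) + (-1)(23) = 103.
But L3 requires 101 ≠ 103, so the three lines have no common point.

No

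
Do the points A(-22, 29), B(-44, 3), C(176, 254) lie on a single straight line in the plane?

No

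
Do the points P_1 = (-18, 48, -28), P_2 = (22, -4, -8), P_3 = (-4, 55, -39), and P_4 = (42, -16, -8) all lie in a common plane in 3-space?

With P_1 as base: P_1P_2 = (40, -52, 20), P_1P_3 = (14, 7, -11), P_1P_4 = (60, -64, 20).
P_1P_3 × P_1P_4 = (-564, -940, -1316).
P_1P_2 · (P_1P_3 × P_1P_4) = 0.
The scalar triple product vanishes, so the four points are coplanar.

Yes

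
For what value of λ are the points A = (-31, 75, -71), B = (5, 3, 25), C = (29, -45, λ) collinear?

89

Collinearity requires AB × AC = 0; each component is linear in λ.
The x-component gives (-72)λ + (6408) = 0, so λ = 89.
The remaining components then also vanish.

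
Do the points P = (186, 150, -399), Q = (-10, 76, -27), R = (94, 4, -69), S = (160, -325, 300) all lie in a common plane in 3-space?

With P as base: PQ = (-196, -74, 372), PR = (-92, -146, 330), PS = (-26, -475, 699).
PR × PS = (54696, 55728, 39904).
PQ · (PR × PS) = 0.
The scalar triple product vanishes, so the four points are coplanar.

Yes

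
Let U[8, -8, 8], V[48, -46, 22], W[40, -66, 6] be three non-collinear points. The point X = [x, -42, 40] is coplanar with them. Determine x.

68

Coplanarity requires UV · (UW × UX) = 0.
UV = (40, -38, 14), UW = (32, -58, -2); the triple product is linear in x with coefficient 888 and constant term -60384.
Setting it to zero: x = 68.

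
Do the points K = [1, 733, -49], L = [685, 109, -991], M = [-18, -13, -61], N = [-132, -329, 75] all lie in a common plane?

Yes

A normal to the plane through K, L, M is n = KL × KM = (-695244, 26106, -522120).
The plane has equation n·P = 44024334. For N: n·N = 44024334.
Equal, so N lies in the plane and all four are coplanar.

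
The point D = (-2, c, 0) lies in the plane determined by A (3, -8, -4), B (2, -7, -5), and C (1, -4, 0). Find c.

Coplanarity requires AB · (AC × AD) = 0.
AB = (-1, 1, -1), AC = (-2, 4, 4); the triple product is linear in c with coefficient 6 and constant term 0.
Setting it to zero: c = 0.

0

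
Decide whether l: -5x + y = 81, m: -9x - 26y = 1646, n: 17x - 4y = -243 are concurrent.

The three lines meet at one point iff the augmented coefficient matrix [aᵢ bᵢ cᵢ] has rank < 3, i.e. its determinant vanishes.
Here the determinant is 3.
Nonzero, so no common point exists.

No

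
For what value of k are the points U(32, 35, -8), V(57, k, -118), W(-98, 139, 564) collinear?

15

Collinearity requires UV × UW = 0; each component is linear in k.
The x-component gives (572)k + (-8580) = 0, so k = 15.
The remaining components then also vanish.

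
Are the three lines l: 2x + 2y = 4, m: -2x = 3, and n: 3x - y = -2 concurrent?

No

Intersecting l and m: solving the 2×2 system gives (x, y) = (-3/2, 7/2).
Substitute into n: (3)(-3/2) + (-1)(7/2) = -8.
But n requires -2 ≠ -8, so the three lines have no common point.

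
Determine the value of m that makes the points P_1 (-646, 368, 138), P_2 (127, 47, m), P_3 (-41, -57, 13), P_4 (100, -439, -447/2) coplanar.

141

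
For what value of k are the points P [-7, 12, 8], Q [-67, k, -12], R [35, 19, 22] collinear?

Collinearity requires PQ × PR = 0; each component is linear in k.
The x-component gives (14)k + (-28) = 0, so k = 2.
The remaining components then also vanish.

2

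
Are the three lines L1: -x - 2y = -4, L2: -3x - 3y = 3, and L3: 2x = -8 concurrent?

No

Lines aᵢx + bᵢy = cᵢ with pairwise distinct directions are concurrent exactly when det[aᵢ bᵢ cᵢ] = 0.
Here the determinant is -12.
Nonzero, so no common point exists.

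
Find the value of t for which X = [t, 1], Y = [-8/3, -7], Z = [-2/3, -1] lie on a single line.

0

The three points are collinear iff det[XY; XZ] = 0.
This determinant is linear in t: (-6)t + (0) = 0, so t = 0.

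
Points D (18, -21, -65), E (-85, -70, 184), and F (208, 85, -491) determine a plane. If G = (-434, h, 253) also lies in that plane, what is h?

-599

A normal to the plane is n = DE × DF = (-5520, 3432, -1608).
G lies in the plane iff n · DG = 0.
This gives (3432)h + (2055768) = 0, so h = -599.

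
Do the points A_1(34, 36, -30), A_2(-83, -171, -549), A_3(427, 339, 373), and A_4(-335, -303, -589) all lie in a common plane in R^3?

A normal to the plane through A_1, A_2, A_3 is n = A_1A_2 × A_1A_3 = (73836, -156816, 45900).
The plane has equation n·P = -4511952. For A_4: n·A_4 = -4254912.
-4254912 ≠ -4511952, so A_4 is off the plane.

No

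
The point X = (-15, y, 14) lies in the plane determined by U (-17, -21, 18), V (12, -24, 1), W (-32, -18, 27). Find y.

-41

The plane through U, V, W has equation 24x − 6y + 42z = 474.
Substituting X: (-6)y + (228) = 474, so y = -41.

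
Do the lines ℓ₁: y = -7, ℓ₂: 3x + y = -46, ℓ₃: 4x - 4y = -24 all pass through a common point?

Yes

Intersecting ℓ₁ and ℓ₂: solving the 2×2 system gives (x, y) = (-13, -7).
Substitute into ℓ₃: (4)(-13) + (-4)(-7) = -24.
This equals -24, so (-13, -7) lies on all three lines and they are concurrent.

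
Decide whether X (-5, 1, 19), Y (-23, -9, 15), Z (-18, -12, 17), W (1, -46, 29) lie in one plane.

No

The four points are coplanar iff the 3×3 determinant with rows XY, XZ, XW is zero.
Rows: (-18, -10, -4), (-13, -13, -2), (6, -47, 10).
Expanding along the first row: (-18)(-224) − (-10)(-118) + (-4)(689) = 96.
Nonzero ⇒ not coplanar.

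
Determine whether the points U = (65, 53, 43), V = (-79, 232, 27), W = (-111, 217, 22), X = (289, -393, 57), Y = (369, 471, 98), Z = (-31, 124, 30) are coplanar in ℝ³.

The plane through U, V, W has normal n = UV × UW = (-1135, -208, 7888) and equation n·P = 254385.
Checking the remaining points: n·X = 203345, n·Y = 256241, n·Z = 246033.
Since n·X = 203345 ≠ 254385, X is off the plane and the points are not all coplanar.

No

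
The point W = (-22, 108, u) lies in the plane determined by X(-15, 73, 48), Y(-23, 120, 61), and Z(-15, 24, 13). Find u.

The plane through X, Y, Z has equation −1008x − 280y + 392z = 13496.
Substituting W: (392)u + (-8064) = 13496, so u = 55.

55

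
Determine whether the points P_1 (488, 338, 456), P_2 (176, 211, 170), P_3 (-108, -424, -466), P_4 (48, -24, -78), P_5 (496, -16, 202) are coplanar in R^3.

The plane through P_1, P_2, P_3 has normal n = P_1P_2 × P_1P_3 = (-100838, -117208, 162052) and equation n·P = -14929536.
Checking the remaining points: n·P_4 = -14667288, n·P_5 = -15405816.
Since n·P_4 = -14667288 ≠ -14929536, P_4 is off the plane and the points are not all coplanar.

No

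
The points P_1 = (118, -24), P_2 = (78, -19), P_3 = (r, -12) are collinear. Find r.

Collinearity: (P_3 − P_1) must be parallel to (P_2 − P_1) = (-40, 5).
Cross-multiplying the components: (r − 118)·(5) = (12)·(-40).
Solving gives r = 22.

22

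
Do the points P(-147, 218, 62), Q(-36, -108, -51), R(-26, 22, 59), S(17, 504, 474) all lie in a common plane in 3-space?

No

With P as base: PQ = (111, -326, -113), PR = (121, -196, -3), PS = (164, 286, 412).
PR × PS = (-79894, -50344, 66750).
PQ · (PR × PS) = 1160.
Since 1160 ≠ 0, the four points are not coplanar.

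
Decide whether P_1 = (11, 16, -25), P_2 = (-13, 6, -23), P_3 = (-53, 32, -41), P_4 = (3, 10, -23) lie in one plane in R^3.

Yes

A normal to the plane through P_1, P_2, P_3 is n = P_1P_2 × P_1P_3 = (128, -512, -1024).
The plane has equation n·P = 18816. For P_4: n·P_4 = 18816.
Equal, so P_4 lies in the plane and all four are coplanar.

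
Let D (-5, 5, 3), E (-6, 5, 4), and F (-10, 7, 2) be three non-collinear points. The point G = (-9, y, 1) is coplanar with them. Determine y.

A normal to the plane is n = DE × DF = (-2, -6, -2).
G lies in the plane iff n · DG = 0.
This gives (-6)y + (42) = 0, so y = 7.

7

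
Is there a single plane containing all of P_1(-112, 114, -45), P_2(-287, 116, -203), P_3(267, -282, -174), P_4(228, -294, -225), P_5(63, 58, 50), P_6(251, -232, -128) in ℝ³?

No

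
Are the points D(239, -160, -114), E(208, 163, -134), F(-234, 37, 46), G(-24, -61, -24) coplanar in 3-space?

The four points are coplanar iff the 3×3 determinant with rows DE, DF, DG is zero.
Rows: (-31, 323, -20), (-473, 197, 160), (-263, 99, 90).
Expanding along the first row: (-31)(1890) − (323)(-490) + (-20)(4984) = 0.
Zero determinant ⇒ coplanar.

Yes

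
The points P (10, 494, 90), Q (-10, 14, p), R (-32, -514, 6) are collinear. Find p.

50

Collinearity requires PQ × PR = 0; each component is linear in p.
The x-component gives (1008)p + (-50400) = 0, so p = 50.
The remaining components then also vanish.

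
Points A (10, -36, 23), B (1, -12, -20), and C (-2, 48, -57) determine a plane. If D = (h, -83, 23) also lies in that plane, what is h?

A normal to the plane is n = AB × AC = (1692, -204, -468).
D lies in the plane iff n · AD = 0.
This gives (1692)h + (-7332) = 0, so h = 13/3.

13/3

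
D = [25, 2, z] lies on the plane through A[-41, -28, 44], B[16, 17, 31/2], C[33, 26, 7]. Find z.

11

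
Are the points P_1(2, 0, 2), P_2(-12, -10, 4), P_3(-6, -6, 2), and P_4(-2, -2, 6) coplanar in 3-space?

Yes

With P_1 as base: P_1P_2 = (-14, -10, 2), P_1P_3 = (-8, -6, 0), P_1P_4 = (-4, -2, 4).
P_1P_3 × P_1P_4 = (-24, 32, -8).
P_1P_2 · (P_1P_3 × P_1P_4) = 0.
The scalar triple product vanishes, so the four points are coplanar.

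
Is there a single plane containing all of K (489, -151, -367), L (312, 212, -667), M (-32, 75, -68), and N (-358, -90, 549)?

A normal to the plane through K, L, M is n = KL × KM = (176337, 209223, 149121).
The plane has equation n·P = -91287. For N: n·N = -91287.
Equal, so N lies in the plane and all four are coplanar.

Yes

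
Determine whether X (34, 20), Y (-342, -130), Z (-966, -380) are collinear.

XY = (-376, -150), XZ = (-1000, -400).
det[XY; XZ] = (-376)(-400) − (-150)(-1000) = 400.
The determinant is nonzero, so they are not collinear.

No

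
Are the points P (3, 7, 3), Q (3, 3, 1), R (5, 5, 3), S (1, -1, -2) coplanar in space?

Yes

With P as base: PQ = (0, -4, -2), PR = (2, -2, 0), PS = (-2, -8, -5).
PR × PS = (10, 10, -20).
PQ · (PR × PS) = 0.
The scalar triple product vanishes, so the four points are coplanar.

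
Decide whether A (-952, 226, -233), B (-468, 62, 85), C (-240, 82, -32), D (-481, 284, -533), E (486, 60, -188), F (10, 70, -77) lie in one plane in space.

The plane through A, B, C has normal n = AB × AC = (12828, 129132, 47072) and equation n·P = 6003800.
Checking the remaining points: n·D = 5413844, n·E = 5132792, n·F = 5542976.
Since n·D = 5413844 ≠ 6003800, D is off the plane and the points are not all coplanar.

No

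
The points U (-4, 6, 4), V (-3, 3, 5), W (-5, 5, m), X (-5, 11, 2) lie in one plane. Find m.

5

Normal to plane UVX: n = (1, 1, 2); plane equation n·P = 10.
Requiring n·W = 10: (2)m + (0) = 10.
So m = 5.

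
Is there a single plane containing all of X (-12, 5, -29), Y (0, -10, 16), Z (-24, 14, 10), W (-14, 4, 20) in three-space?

With X as base: XY = (12, -15, 45), XZ = (-12, 9, 39), XW = (-2, -1, 49).
XZ × XW = (480, 510, 30).
XY · (XZ × XW) = -540.
Since -540 ≠ 0, the four points are not coplanar.

No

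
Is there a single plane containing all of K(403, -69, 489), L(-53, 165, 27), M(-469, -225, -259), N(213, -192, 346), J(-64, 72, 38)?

Yes

The plane through K, L, M has normal n = KL × KM = (-247104, 61776, 275184) and equation n·P = 30719520.
Checking the remaining points: n·N = 30719520, n·J = 30719520.
All equal 30719520, so all 5 points lie in one plane.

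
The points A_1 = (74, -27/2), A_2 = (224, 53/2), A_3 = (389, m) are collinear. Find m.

Collinearity: (A_3 − A_1) must be parallel to (A_2 − A_1) = (150, 40).
Cross-multiplying the components: (m − (-27/2))·(150) = (315)·(40).
Solving gives m = 141/2.

141/2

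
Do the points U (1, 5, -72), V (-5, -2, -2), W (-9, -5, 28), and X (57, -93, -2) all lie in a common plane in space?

The four points are coplanar iff the 3×3 determinant with rows UV, UW, UX is zero.
Rows: (-6, -7, 70), (-10, -10, 100), (56, -98, 70).
Expanding along the first row: (-6)(9100) − (-7)(-6300) + (70)(1540) = 9100.
Nonzero ⇒ not coplanar.

No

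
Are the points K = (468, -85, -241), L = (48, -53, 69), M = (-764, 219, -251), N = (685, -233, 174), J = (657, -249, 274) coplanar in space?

Yes

The plane through K, L, M has normal n = KL × KM = (-94560, -386120, -88256) and equation n·P = 9835816.
Checking the remaining points: n·N = 9835816, n·J = 9835816.
All equal 9835816, so all 5 points lie in one plane.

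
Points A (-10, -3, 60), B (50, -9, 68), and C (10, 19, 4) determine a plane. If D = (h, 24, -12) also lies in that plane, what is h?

Coplanarity requires AB · (AC × AD) = 0.
AB = (60, -6, 8), AC = (20, 22, -56); the triple product is linear in h with coefficient 160 and constant term -7040.
Setting it to zero: h = 44.

44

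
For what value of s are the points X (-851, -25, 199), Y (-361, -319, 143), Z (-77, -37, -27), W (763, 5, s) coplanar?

-289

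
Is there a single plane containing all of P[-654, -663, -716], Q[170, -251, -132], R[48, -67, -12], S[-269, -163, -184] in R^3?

A normal to the plane through P, Q, R is n = PQ × PR = (-58016, -170128, 201880).
The plane has equation n·X = 6191248. For S: n·S = 6191248.
Equal, so S lies in the plane and all four are coplanar.

Yes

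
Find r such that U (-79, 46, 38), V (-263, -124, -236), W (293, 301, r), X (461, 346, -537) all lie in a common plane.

-23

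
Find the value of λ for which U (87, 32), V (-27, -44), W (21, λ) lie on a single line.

-12

Collinearity: (W − U) must be parallel to (V − U) = (-114, -76).
Cross-multiplying the components: (λ − 32)·(-114) = (-66)·(-76).
Solving gives λ = -12.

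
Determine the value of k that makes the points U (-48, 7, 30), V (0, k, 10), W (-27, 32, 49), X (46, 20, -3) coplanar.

11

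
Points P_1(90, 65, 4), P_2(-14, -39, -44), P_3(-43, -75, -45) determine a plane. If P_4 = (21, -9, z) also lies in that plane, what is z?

Coplanarity requires P_1P_2 · (P_1P_3 × P_1P_4) = 0.
P_1P_2 = (-104, -104, -48), P_1P_3 = (-133, -140, -49); the triple product is linear in z with coefficient 728 and constant term 13832.
Setting it to zero: z = -19.

-19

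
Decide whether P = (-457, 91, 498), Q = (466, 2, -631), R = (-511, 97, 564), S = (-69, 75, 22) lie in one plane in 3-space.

Yes

With P as base: PQ = (923, -89, -1129), PR = (-54, 6, 66), PS = (388, -16, -476).
PR × PS = (-1800, -96, -1464).
PQ · (PR × PS) = 0.
The scalar triple product vanishes, so the four points are coplanar.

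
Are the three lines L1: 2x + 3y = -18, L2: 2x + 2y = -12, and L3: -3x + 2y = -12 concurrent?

Yes

The three lines meet at one point iff the augmented coefficient matrix [aᵢ bᵢ cᵢ] has rank < 3, i.e. its determinant vanishes.
Here the determinant is 0.
It vanishes, so the lines are concurrent at (0, -6).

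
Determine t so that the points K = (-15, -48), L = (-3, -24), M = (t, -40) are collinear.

Collinearity: (M − K) must be parallel to (L − K) = (12, 24).
Cross-multiplying the components: (t − (-15))·(24) = (8)·(12).
Solving gives t = -11.

-11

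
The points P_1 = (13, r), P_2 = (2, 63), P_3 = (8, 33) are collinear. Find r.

8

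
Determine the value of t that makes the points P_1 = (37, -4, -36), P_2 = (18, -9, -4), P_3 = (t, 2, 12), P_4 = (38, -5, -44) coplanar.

Coplanarity ⇔ det[P_1P_2; P_1P_3; P_1P_4] = 0.
Expanding, this is linear in t: (-72)t + (2232) = 0.
So t = 31.

31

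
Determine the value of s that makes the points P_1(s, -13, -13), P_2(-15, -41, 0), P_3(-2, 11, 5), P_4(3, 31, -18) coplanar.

The points are coplanar iff P_1P_2 · (P_1P_3 × P_1P_4) = 0.
Expanding, this is linear in s: (1296)s + (10368) = 0.
So s = -8.

-8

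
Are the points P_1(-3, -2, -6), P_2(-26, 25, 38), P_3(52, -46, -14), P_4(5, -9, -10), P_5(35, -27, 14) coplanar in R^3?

Yes

The plane through P_1, P_2, P_3 has normal n = P_1P_2 × P_1P_3 = (1720, 2236, -473) and equation n·P = -6794.
Checking the remaining points: n·P_4 = -6794, n·P_5 = -6794.
All equal -6794, so all 5 points lie in one plane.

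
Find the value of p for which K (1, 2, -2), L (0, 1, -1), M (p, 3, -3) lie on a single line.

2

Collinearity requires KL × KM = 0; each component is linear in p.
The y-component gives (1)p + (-2) = 0, so p = 2.
The remaining components then also vanish.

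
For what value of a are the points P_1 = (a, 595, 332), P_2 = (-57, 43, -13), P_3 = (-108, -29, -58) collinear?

334

Direction P_2P_3 = (-51, -72, -45). From the y-coordinate of P_1, the parameter along the line is τ = (595 − 43)/(-72) = -23/3.
Then a = (-57) + (-23/3)·(-51) = 334.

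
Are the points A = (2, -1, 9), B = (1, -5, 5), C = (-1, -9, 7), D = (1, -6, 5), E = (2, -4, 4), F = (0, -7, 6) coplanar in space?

The plane through A, B, C has normal n = AB × AC = (-24, 10, -4) and equation n·P = -94.
Checking the remaining points: n·D = -104, n·E = -104, n·F = -94.
Since n·D = -104 ≠ -94, D is off the plane and the points are not all coplanar.

No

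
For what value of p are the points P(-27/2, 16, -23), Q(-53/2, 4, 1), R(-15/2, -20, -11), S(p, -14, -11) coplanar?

Coplanarity ⇔ det[PQ; PR; PS] = 0.
Expanding, this is linear in p: (720)p + (7200) = 0.
So p = -10.

-10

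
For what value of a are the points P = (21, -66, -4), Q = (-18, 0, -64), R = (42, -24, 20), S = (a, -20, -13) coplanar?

18

Normal to plane PQR: n = (4104, -324, -3024); plane equation n·X = 119664.
Requiring n·S = 119664: (4104)a + (45792) = 119664.
So a = 18.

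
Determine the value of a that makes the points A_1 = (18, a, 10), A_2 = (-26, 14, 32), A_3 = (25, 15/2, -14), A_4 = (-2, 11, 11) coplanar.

10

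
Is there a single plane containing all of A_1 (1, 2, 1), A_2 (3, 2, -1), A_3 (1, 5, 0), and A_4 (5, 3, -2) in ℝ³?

No

With A_1 as base: A_1A_2 = (2, 0, -2), A_1A_3 = (0, 3, -1), A_1A_4 = (4, 1, -3).
A_1A_3 × A_1A_4 = (-8, -4, -12).
A_1A_2 · (A_1A_3 × A_1A_4) = 8.
Since 8 ≠ 0, the four points are not coplanar.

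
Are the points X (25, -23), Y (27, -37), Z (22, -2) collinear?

XY = (2, -14), XZ = (-3, 21).
det[XY; XZ] = (2)(21) − (-14)(-3) = 0.
The determinant is zero, so the points are collinear.

Yes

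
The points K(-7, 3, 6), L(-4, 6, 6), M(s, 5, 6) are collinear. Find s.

-5

Collinearity requires KL × KM = 0; each component is linear in s.
The z-component gives (-3)s + (-15) = 0, so s = -5.
The remaining components then also vanish.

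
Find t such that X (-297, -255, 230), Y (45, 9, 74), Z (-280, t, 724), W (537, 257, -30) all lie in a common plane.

Normal to plane XYW: n = (11232, -41184, -45072); plane equation n·P = -3200544.
Requiring n·Z = -3200544: (-41184)t + (-35777088) = -3200544.
So t = -791.

-791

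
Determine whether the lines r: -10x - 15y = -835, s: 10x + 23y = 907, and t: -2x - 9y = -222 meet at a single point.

Intersecting r and s: solving the 2×2 system gives (x, y) = (70, 9).
Substitute into t: (-2)(70) + (-9)(9) = -221.
But t requires -222 ≠ -221, so the three lines have no common point.

No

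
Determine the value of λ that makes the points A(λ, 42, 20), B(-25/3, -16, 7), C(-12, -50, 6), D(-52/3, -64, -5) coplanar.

Coplanarity ⇔ det[AB; AC; AD] = 0.
Expanding, this is linear in λ: (-360)λ + (720) = 0.
So λ = 2.

2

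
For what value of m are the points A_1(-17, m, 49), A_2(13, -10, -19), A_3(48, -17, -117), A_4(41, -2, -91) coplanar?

Coplanarity ⇔ det[A_1A_2; A_1A_3; A_1A_4] = 0.
Expanding, this is linear in m: (224)m + (8512) = 0.
So m = -38.

-38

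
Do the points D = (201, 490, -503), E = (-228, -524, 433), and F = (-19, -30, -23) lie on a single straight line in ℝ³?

Yes

DE = (-429, -1014, 936), DF = (-220, -520, 480).
Each component of DF is 20/39 times the corresponding component of DE, so DF = 20/39·DE and the points are collinear.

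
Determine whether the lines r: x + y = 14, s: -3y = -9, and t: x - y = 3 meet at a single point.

Intersecting r and s: solving the 2×2 system gives (x, y) = (11, 3).
Substitute into t: (1)(11) + (-1)(3) = 8.
But t requires 3 ≠ 8, so the three lines have no common point.

No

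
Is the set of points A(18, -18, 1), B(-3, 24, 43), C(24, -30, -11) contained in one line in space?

Yes

AB = (-21, 42, 42), AC = (6, -12, -12).
AB × AC = (0, 0, 0).
The cross product vanishes, so the three points are collinear.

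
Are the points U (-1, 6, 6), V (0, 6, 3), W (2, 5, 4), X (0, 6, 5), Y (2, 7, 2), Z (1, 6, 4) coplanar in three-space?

No

The plane through U, V, W has normal n = UV × UW = (-3, -7, -1) and equation n·P = -45.
Checking the remaining points: n·X = -47, n·Y = -57, n·Z = -49.
Since n·X = -47 ≠ -45, X is off the plane and the points are not all coplanar.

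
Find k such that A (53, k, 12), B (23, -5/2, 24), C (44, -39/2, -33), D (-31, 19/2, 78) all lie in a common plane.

-3

Coplanarity ⇔ det[AB; AC; AD] = 0.
Expanding, this is linear in k: (-1944)k + (-5832) = 0.
So k = -3.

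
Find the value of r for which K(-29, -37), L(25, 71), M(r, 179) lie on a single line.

79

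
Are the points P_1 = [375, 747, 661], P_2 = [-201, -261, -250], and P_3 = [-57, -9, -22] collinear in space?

No

P_1P_2 = (-576, -1008, -911), P_1P_3 = (-432, -756, -683).
P_1P_2 × P_1P_3 = (-252, 144, 0).
The cross product is nonzero, so the points do not lie on one line.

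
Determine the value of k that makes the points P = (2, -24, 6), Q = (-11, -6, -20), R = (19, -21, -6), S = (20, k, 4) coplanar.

The points are coplanar iff PQ · (PR × PS) = 0.
Expanding, this is linear in k: (-598)k + (-16146) = 0.
So k = -27.

-27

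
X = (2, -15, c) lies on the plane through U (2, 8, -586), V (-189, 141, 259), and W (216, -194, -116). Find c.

A normal to the plane is n = UV × UW = (233200, 270600, 10120).
X lies in the plane iff n · UX = 0.
This gives (10120)c + (-293480) = 0, so c = 29.

29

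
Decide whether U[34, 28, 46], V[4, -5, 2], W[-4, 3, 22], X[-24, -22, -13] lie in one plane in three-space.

The four points are coplanar iff the 3×3 determinant with rows UV, UW, UX is zero.
Rows: (-30, -33, -44), (-38, -25, -24), (-58, -50, -59).
Expanding along the first row: (-30)(275) − (-33)(850) + (-44)(450) = 0.
Zero determinant ⇒ coplanar.

Yes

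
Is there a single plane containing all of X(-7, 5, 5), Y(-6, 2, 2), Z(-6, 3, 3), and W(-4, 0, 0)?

Yes

With X as base: XY = (1, -3, -3), XZ = (1, -2, -2), XW = (3, -5, -5).
XZ × XW = (0, -1, 1).
XY · (XZ × XW) = 0.
The scalar triple product vanishes, so the four points are coplanar.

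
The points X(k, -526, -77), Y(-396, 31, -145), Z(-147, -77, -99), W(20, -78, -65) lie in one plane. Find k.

58

The points are coplanar iff XY · (XZ × XW) = 0.
Expanding, this is linear in k: (3626)k + (-210308) = 0.
So k = 58.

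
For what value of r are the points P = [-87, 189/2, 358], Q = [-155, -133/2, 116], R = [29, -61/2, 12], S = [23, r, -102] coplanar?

-187/2

The points are coplanar iff PQ · (PR × PS) = 0.
Expanding, this is linear in r: (-51600)r + (-4824600) = 0.
So r = -187/2.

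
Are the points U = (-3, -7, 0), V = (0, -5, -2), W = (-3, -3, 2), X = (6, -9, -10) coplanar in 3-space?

Yes

A normal to the plane through U, V, W is n = UV × UW = (12, -6, 12).
The plane has equation n·P = 6. For X: n·X = 6.
Equal, so X lies in the plane and all four are coplanar.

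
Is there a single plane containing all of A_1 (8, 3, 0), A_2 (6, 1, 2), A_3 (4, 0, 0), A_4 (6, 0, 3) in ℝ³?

A normal to the plane through A_1, A_2, A_3 is n = A_1A_2 × A_1A_3 = (6, -8, -2).
The plane has equation n·P = 24. For A_4: n·A_4 = 30.
30 ≠ 24, so A_4 is off the plane.

No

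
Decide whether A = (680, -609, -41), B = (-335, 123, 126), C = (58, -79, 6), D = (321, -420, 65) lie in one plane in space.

No

The four points are coplanar iff the 3×3 determinant with rows AB, AC, AD is zero.
Rows: (-1015, 732, 167), (-622, 530, 47), (-359, 189, 106).
Expanding along the first row: (-1015)(47297) − (732)(-49059) + (167)(72712) = 47637.
Nonzero ⇒ not coplanar.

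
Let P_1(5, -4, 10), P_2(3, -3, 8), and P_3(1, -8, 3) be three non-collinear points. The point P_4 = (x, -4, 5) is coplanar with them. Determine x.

1

A normal to the plane is n = P_1P_2 × P_1P_3 = (-15, -6, 12).
P_4 lies in the plane iff n · P_1P_4 = 0.
This gives (-15)x + (15) = 0, so x = 1.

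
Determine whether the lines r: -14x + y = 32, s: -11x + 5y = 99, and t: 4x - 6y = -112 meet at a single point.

Intersecting r and s: solving the 2×2 system gives (x, y) = (-61/59, 1034/59).
Substitute into t: (4)(-61/59) + (-6)(1034/59) = -6448/59.
But t requires -112 ≠ -6448/59, so the three lines have no common point.

No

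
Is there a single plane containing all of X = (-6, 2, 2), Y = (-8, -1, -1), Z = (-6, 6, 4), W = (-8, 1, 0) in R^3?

The four points are coplanar iff the 3×3 determinant with rows XY, XZ, XW is zero.
Rows: (-2, -3, -3), (0, 4, 2), (-2, -1, -2).
Expanding along the first row: (-2)(-6) − (-3)(4) + (-3)(8) = 0.
Zero determinant ⇒ coplanar.

Yes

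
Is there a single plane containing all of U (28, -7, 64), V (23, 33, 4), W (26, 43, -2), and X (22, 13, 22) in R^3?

No

The four points are coplanar iff the 3×3 determinant with rows UV, UW, UX is zero.
Rows: (-5, 40, -60), (-2, 50, -66), (-6, 20, -42).
Expanding along the first row: (-5)(-780) − (40)(-312) + (-60)(260) = 780.
Nonzero ⇒ not coplanar.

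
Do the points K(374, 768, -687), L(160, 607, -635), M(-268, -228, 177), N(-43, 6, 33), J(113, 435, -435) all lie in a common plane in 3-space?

The plane through K, L, M has normal n = KL × KM = (-87312, 151512, 109782) and equation n·P = 8286294.
Checking the remaining points: n·N = 8286294, n·J = 8286294.
All equal 8286294, so all 5 points lie in one plane.

Yes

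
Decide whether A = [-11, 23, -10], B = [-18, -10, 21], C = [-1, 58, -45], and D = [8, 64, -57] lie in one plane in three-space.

With A as base: AB = (-7, -33, 31), AC = (10, 35, -35), AD = (19, 41, -47).
AC × AD = (-210, -195, -255).
AB · (AC × AD) = 0.
The scalar triple product vanishes, so the four points are coplanar.

Yes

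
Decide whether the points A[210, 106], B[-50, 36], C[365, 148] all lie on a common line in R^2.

No

AB = (-260, -70), AC = (155, 42).
If collinear, AC would be a scalar multiple of AB. But (-260)·(42) ≠ (-70)·(155) (difference -70), so they are not parallel; the points are not collinear.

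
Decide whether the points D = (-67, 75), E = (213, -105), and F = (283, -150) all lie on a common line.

Yes

DE = (280, -180), DF = (350, -225).
Twice the signed area of △DEF is (280)(-225) − (-180)(350) = 0.
The triangle is degenerate (zero area), so the points are collinear.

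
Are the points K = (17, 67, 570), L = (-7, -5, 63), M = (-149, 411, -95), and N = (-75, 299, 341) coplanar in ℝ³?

The four points are coplanar iff the 3×3 determinant with rows KL, KM, KN is zero.
Rows: (-24, -72, -507), (-166, 344, -665), (-92, 232, -229).
Expanding along the first row: (-24)(75504) − (-72)(-23166) + (-507)(-6864) = 0.
Zero determinant ⇒ coplanar.

Yes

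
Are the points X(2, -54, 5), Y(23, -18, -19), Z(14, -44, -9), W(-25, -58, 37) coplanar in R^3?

Yes

The four points are coplanar iff the 3×3 determinant with rows XY, XZ, XW is zero.
Rows: (21, 36, -24), (12, 10, -14), (-27, -4, 32).
Expanding along the first row: (21)(264) − (36)(6) + (-24)(222) = 0.
Zero determinant ⇒ coplanar.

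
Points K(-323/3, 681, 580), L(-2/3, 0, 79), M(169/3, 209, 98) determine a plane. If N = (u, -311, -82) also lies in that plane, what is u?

The plane through K, L, M has equation 91770x − 30590y + 61180z = 4772040.
Substituting N: (91770)u + (4496730) = 4772040, so u = 3.

3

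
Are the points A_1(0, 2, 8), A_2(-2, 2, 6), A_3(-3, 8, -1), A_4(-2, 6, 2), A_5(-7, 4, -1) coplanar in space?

Yes

The plane through A_1, A_2, A_3 has normal n = A_1A_2 × A_1A_3 = (12, -12, -12) and equation n·P = -120.
Checking the remaining points: n·A_4 = -120, n·A_5 = -120.
All equal -120, so all 5 points lie in one plane.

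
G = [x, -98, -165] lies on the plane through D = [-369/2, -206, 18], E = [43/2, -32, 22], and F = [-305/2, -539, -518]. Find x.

93

The plane through D, E, F has equation −91932x + 110544y − 74166z = -7145598.
Substituting G: (-91932)x + (1404078) = -7145598, so x = 93.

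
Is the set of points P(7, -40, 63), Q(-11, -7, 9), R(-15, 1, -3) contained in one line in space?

No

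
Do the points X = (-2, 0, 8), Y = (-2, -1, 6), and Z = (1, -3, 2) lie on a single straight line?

No

XY = (0, -1, -2), XZ = (3, -3, -6).
XY × XZ = (0, -6, 3).
The cross product is nonzero, so the points do not lie on one line.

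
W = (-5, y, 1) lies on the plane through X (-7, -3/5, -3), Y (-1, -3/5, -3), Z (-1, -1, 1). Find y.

Coplanarity requires XY · (XZ × XW) = 0.
XY = (6, 0, 0), XZ = (6, -2/5, 4); the triple product is linear in y with coefficient -24 and constant term -24.
Setting it to zero: y = -1.

-1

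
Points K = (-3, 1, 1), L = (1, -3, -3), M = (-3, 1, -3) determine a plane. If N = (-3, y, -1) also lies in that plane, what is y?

A normal to the plane is n = KL × KM = (16, 16, 0).
N lies in the plane iff n · KN = 0.
This gives (16)y + (-16) = 0, so y = 1.

1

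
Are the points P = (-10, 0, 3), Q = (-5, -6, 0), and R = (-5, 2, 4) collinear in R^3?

No

PQ = (5, -6, -3), PR = (5, 2, 1).
Comparing components 3 and 1: (-3)(5) − (5)(1) = -20 ≠ 0, so PQ and PR are not parallel and the points are not collinear.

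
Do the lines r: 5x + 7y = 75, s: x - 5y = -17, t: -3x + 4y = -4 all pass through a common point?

Lines aᵢx + bᵢy = cᵢ with pairwise distinct directions are concurrent exactly when det[aᵢ bᵢ cᵢ] = 0.
Here the determinant is 0.
It vanishes, so the lines are concurrent at (8, 5).

Yes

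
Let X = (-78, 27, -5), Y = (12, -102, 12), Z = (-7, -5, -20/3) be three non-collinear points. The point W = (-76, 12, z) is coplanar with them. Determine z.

Coplanarity requires XY · (XZ × XW) = 0.
XY = (90, -129, 17), XZ = (71, -32, -5/3); the triple product is linear in z with coefficient 6279 and constant term 12558.
Setting it to zero: z = -2.

-2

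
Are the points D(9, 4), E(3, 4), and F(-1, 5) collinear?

No

DE = (-6, 0), DF = (-10, 1).
det[DE; DF] = (-6)(1) − (0)(-10) = -6.
The determinant is nonzero, so they are not collinear.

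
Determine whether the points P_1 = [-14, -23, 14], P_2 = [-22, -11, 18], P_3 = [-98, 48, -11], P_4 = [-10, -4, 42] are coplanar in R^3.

A normal to the plane through P_1, P_2, P_3 is n = P_1P_2 × P_1P_3 = (-584, -536, 440).
The plane has equation n·P = 26664. For P_4: n·P_4 = 26464.
26464 ≠ 26664, so P_4 is off the plane.

No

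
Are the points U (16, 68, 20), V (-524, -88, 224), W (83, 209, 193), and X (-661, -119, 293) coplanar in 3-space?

With U as base: UV = (-540, -156, 204), UW = (67, 141, 173), UX = (-677, -187, 273).
UW × UX = (70844, -135412, 82928).
UV · (UW × UX) = -214176.
Since -214176 ≠ 0, the four points are not coplanar.

No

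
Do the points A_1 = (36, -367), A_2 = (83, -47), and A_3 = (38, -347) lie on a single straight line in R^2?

A_1A_2 = (47, 320), A_1A_3 = (2, 20).
det[A_1A_2; A_1A_3] = (47)(20) − (320)(2) = 300.
The determinant is nonzero, so they are not collinear.

No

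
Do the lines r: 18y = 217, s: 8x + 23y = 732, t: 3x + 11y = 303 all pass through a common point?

No

Intersecting r and s: solving the 2×2 system gives (x, y) = (8185/144, 217/18).
Substitute into t: (3)(8185/144) + (11)(217/18) = 43651/144.
But t requires 303 ≠ 43651/144, so the three lines have no common point.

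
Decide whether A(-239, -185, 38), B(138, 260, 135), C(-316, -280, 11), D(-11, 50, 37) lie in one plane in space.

Yes

With A as base: AB = (377, 445, 97), AC = (-77, -95, -27), AD = (228, 235, -1).
AC × AD = (6440, -6233, 3565).
AB · (AC × AD) = 0.
The scalar triple product vanishes, so the four points are coplanar.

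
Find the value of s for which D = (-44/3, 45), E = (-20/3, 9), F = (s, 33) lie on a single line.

-12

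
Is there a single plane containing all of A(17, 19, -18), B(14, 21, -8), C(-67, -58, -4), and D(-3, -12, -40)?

Yes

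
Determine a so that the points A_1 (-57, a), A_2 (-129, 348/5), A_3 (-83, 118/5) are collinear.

-12/5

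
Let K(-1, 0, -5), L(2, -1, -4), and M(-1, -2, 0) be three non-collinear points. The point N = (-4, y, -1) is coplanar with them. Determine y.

-1

A normal to the plane is n = KL × KM = (-3, -15, -6).
N lies in the plane iff n · KN = 0.
This gives (-15)y + (-15) = 0, so y = -1.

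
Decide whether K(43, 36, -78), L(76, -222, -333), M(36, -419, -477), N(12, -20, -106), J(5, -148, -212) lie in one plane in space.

No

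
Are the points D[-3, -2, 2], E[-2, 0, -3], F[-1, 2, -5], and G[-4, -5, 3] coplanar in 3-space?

A normal to the plane through D, E, F is n = DE × DF = (6, -3, 0).
The plane has equation n·P = -12. For G: n·G = -9.
-9 ≠ -12, so G is off the plane.

No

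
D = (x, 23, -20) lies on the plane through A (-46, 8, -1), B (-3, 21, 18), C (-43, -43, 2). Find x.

-87

Coplanarity requires AB · (AC × AD) = 0.
AB = (43, 13, 19), AC = (3, -51, 3); the triple product is linear in x with coefficient 1008 and constant term 87696.
Setting it to zero: x = -87.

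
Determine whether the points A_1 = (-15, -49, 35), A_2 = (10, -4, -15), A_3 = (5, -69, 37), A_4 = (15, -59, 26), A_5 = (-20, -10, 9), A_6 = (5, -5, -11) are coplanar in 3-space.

The plane through A_1, A_2, A_3 has normal n = A_1A_2 × A_1A_3 = (-910, -1050, -1400) and equation n·P = 16100.
Checking the remaining points: n·A_4 = 11900, n·A_5 = 16100, n·A_6 = 16100.
Since n·A_4 = 11900 ≠ 16100, A_4 is off the plane and the points are not all coplanar.

No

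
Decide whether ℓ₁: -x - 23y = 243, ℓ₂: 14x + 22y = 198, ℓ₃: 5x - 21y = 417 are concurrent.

Yes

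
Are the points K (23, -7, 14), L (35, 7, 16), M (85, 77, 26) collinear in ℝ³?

No

KL = (12, 14, 2), KM = (62, 84, 12).
Comparing components 3 and 1: (2)(62) − (12)(12) = -20 ≠ 0, so KL and KM are not parallel and the points are not collinear.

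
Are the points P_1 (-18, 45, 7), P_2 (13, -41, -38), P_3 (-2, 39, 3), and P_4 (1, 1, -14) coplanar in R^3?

No

With P_1 as base: P_1P_2 = (31, -86, -45), P_1P_3 = (16, -6, -4), P_1P_4 = (19, -44, -21).
P_1P_3 × P_1P_4 = (-50, 260, -590).
P_1P_2 · (P_1P_3 × P_1P_4) = 2640.
Since 2640 ≠ 0, the four points are not coplanar.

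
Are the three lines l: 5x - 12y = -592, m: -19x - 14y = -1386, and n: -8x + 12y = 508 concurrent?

Yes

The three lines meet at one point iff the augmented coefficient matrix [aᵢ bᵢ cᵢ] has rank < 3, i.e. its determinant vanishes.
Here the determinant is 0.
It vanishes, so the lines are concurrent at (28, 61).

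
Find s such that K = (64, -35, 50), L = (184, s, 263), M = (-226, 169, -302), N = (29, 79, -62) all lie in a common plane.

Coplanarity ⇔ det[KL; KM; KN] = 0.
Expanding, this is linear in s: (-20160)s + (-4152960) = 0.
So s = -206.

-206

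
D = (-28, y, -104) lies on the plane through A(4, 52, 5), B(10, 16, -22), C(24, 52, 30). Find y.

-20

A normal to the plane is n = AB × AC = (-900, -690, 720).
D lies in the plane iff n · AD = 0.
This gives (-690)y + (-13800) = 0, so y = -20.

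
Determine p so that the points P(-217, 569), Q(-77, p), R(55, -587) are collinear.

Collinearity: (Q − P) must be parallel to (R − P) = (272, -1156).
Cross-multiplying the components: (p − 569)·(272) = (140)·(-1156).
Solving gives p = -26.

-26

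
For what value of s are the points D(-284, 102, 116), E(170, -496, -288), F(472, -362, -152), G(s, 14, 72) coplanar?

The points are coplanar iff DE · (DF × DG) = 0.
Expanding, this is linear in s: (-27192)s + (-2175360) = 0.
So s = -80.

-80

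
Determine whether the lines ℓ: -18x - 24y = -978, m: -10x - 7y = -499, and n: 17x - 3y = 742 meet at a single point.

No

The three lines meet at one point iff the augmented coefficient matrix [aᵢ bᵢ cᵢ] has rank < 3, i.e. its determinant vanishes.
Here the determinant is 228.
Nonzero, so no common point exists.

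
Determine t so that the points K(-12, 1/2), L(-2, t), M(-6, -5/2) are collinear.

-9/2

The three points are collinear iff det[KL; KM] = 0.
This determinant is linear in t: (-6)t + (-27) = 0, so t = -9/2.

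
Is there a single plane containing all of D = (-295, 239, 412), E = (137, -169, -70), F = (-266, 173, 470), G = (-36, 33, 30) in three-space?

No

A normal to the plane through D, E, F is n = DE × DF = (-55476, -39034, -16680).
The plane has equation n·P = 164134. For G: n·G = 208614.
208614 ≠ 164134, so G is off the plane.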